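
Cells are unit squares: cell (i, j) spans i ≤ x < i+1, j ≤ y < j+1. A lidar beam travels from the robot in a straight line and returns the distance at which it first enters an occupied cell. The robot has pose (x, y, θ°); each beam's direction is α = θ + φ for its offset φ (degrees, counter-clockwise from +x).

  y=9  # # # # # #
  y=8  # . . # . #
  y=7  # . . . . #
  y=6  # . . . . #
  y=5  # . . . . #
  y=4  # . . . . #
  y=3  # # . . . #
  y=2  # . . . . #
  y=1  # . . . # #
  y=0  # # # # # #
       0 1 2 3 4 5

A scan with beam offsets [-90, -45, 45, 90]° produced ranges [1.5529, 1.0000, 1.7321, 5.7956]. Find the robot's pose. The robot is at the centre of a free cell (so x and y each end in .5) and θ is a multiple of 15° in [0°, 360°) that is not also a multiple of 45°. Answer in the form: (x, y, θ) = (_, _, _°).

Candidates: 29 free-cell centres × 16 headings = 464 poses. Raycast each; keep the one whose scan matches to 4 dp.
  (1.5, 7.5, 120°): beam 1 = 1.7321 ≠ 1.5529 ✗
  (4.5, 6.5, 15°): beam 1 = 1.9319 ≠ 1.5529 ✗
  (4.5, 4.5, 240°): beam 1 = 4.0415 ≠ 1.5529 ✗
  (3.5, 5.5, 60°): beam 1 = 1.7321 ≠ 1.5529 ✗
  …
  (3.5, 2.5, 345°): r_1=1.5529, r_2=1.0000, r_3=1.7321, r_4=5.7956 — all match ✓
Only this pose fits every beam.

(x, y, θ) = (3.5, 2.5, 345°)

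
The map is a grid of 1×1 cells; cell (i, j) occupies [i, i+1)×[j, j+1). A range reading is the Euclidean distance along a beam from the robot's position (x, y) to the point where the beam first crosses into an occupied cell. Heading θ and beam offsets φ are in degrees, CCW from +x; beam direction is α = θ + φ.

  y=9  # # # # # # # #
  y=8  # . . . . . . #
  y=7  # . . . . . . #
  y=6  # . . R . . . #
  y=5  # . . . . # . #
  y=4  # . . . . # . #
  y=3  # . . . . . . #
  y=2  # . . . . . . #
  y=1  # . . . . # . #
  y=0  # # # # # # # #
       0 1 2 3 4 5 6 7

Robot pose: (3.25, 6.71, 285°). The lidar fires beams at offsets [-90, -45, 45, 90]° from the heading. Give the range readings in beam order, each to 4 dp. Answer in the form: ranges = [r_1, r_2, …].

beam 1: φ=-90°, α=195°
  direction (-0.9659, -0.2588); cell (3,6); t to first gridline: x 0.2588, y 2.7432 (then +1.0353 / +3.8637)
    (2,6) via x @ 0.2588
    (1,6) via x @ 1.2941
    (0,6) via x @ 2.3294  # hit
  → r_1 = 2.3294
beam 2: φ=-45°, α=240°
  direction (-0.5000, -0.8660); cell (3,6); t to first gridline: x 0.5000, y 0.8198 (then +2.0000 / +1.1547)
    (2,6) via x @ 0.5000
    (2,5) via y @ 0.8198
    (2,4) via y @ 1.9745
    (1,4) via x @ 2.5000
    (1,3) via y @ 3.1292
    (1,2) via y @ 4.2839
    (0,2) via x @ 4.5000  # hit
  → r_2 = 4.5000
beam 3: φ=45°, α=330°
  direction (0.8660, -0.5000); cell (3,6); t to first gridline: x 0.8660, y 1.4200 (then +1.1547 / +2.0000)
    (4,6) via x @ 0.8660
    (4,5) via y @ 1.4200
    (5,5) via x @ 2.0207  # hit
  → r_3 = 2.0207
beam 4: φ=90°, α=15°
  direction (0.9659, 0.2588); cell (3,6); t to first gridline: x 0.7765, y 1.1205 (then +1.0353 / +3.8637)
    (4,6) via x @ 0.7765
    (4,7) via y @ 1.1205
    (5,7) via x @ 1.8117
    (6,7) via x @ 2.8470
    (7,7) via x @ 3.8823  # hit
  → r_4 = 3.8823

ranges = [2.3294, 4.5000, 2.0207, 3.8823]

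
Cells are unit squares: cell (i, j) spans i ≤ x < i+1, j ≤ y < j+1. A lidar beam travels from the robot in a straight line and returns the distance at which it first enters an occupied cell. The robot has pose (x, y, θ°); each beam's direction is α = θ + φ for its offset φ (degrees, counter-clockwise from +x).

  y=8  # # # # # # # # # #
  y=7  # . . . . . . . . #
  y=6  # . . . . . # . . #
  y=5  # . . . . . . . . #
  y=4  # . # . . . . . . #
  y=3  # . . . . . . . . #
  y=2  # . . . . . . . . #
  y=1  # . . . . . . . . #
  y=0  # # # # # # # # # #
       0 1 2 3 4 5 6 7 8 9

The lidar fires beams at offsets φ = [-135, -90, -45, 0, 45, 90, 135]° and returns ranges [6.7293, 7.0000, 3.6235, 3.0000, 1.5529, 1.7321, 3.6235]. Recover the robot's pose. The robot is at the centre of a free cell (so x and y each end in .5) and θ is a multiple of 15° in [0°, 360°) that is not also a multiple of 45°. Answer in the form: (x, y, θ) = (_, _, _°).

Candidates: 54 free-cell centres × 16 headings = 864 poses. Raycast each; keep the one whose scan matches to 4 dp.
  (3.5, 1.5, 15°): beam 1 = 0.5774 ≠ 6.7293 ✗
  (7.5, 7.5, 210°): beam 1 = 0.5176 ≠ 6.7293 ✗
  (5.5, 4.5, 255°): beam 1 = 4.0415 ≠ 6.7293 ✗
  (4.5, 2.5, 255°): beam 1 = 6.3509 ≠ 6.7293 ✗
  …
  (7.5, 4.5, 300°): r_1=6.7293, r_2=7.0000, r_3=3.6235, r_4=3.0000, r_5=1.5529, r_6=1.7321, r_7=3.6235 — all match ✓
Only this pose fits every beam.

(x, y, θ) = (7.5, 4.5, 300°)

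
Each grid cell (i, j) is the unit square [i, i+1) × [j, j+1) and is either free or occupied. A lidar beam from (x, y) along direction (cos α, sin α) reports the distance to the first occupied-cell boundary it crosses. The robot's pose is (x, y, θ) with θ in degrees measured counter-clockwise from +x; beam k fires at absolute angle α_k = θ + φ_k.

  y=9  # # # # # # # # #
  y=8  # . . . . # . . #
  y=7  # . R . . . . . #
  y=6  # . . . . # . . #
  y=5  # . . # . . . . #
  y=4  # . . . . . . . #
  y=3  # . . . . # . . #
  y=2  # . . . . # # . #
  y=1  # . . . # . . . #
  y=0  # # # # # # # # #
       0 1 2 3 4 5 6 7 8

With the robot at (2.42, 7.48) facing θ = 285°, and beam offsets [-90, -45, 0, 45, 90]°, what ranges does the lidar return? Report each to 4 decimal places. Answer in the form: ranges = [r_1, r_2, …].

ranges = [1.4701, 2.8400, 2.2409, 6.4432, 2.6710]

beam 1: φ=-90°, α=195°
  d=(-0.9659,-0.2588)  start (2,7)  tX=0.4348 tY=1.8546  stride 1/|dx|=1.0353 1/|dy|=3.8637
    cross x-line → (1,7), t=0.4348
    cross x-line → (0,7), t=1.4701 (wall)
  → r_1 = 1.4701
beam 2: φ=-45°, α=240°
  d=(-0.5000,-0.8660)  start (2,7)  tX=0.8400 tY=0.5543  stride 1/|dx|=2.0000 1/|dy|=1.1547
    cross y-line → (2,6), t=0.5543
    cross x-line → (1,6), t=0.8400
    cross y-line → (1,5), t=1.7090
    cross x-line → (0,5), t=2.8400 (wall)
  → r_2 = 2.8400
beam 3: φ=0°, α=285°
  d=(0.2588,-0.9659)  start (2,7)  tX=2.2409 tY=0.4969  stride 1/|dx|=3.8637 1/|dy|=1.0353
    cross y-line → (2,6), t=0.4969
    cross y-line → (2,5), t=1.5322
    cross x-line → (3,5), t=2.2409 (wall)
  → r_3 = 2.2409
beam 4: φ=45°, α=330°
  d=(0.8660,-0.5000)  start (2,7)  tX=0.6697 tY=0.9600  stride 1/|dx|=1.1547 1/|dy|=2.0000
    cross x-line → (3,7), t=0.6697
    cross y-line → (3,6), t=0.9600
    cross x-line → (4,6), t=1.8244
    cross y-line → (4,5), t=2.9600
    cross x-line → (5,5), t=2.9791
    cross x-line → (6,5), t=4.1338
    cross y-line → (6,4), t=4.9600
    cross x-line → (7,4), t=5.2885
    cross x-line → (8,4), t=6.4432 (wall)
  → r_4 = 6.4432
beam 5: φ=90°, α=15°
  d=(0.9659,0.2588)  start (2,7)  tX=0.6005 tY=2.0091  stride 1/|dx|=1.0353 1/|dy|=3.8637
    cross x-line → (3,7), t=0.6005
    cross x-line → (4,7), t=1.6357
    cross y-line → (4,8), t=2.0091
    cross x-line → (5,8), t=2.6710 (wall)
  → r_5 = 2.6710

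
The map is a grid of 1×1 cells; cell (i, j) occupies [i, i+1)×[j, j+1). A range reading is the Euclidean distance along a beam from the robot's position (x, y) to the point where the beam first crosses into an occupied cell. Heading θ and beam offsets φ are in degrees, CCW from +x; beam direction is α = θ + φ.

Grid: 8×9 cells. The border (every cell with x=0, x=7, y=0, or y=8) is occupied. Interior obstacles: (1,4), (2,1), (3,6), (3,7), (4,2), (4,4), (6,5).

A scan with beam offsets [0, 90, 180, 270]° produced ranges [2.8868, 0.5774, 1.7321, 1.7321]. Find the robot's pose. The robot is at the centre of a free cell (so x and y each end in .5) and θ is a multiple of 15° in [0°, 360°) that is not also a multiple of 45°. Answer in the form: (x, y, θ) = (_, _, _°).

(x, y, θ) = (5.5, 2.5, 60°)

The pose lattice has 35·16 = 560 candidates. Test each by forward raycasting.
  (1.5, 3.5, 210°): beam 1 = 0.5774 ≠ 2.8868 ✗
  (5.5, 1.5, 150°): beam 1 = 1.0000 ≠ 2.8868 ✗
  (1.5, 2.5, 75°): beam 1 = 1.5529 ≠ 2.8868 ✗
  (2.5, 4.5, 120°): beam 1 = 3.0000 ≠ 2.8868 ✗
  (5.5, 3.5, 255°): beam 1 = 2.5882 ≠ 2.8868 ✗
  …
  (5.5, 2.5, 60°): r_1=2.8868, r_2=0.5774, r_3=1.7321, r_4=1.7321 — all match ✓
Only this pose fits every beam.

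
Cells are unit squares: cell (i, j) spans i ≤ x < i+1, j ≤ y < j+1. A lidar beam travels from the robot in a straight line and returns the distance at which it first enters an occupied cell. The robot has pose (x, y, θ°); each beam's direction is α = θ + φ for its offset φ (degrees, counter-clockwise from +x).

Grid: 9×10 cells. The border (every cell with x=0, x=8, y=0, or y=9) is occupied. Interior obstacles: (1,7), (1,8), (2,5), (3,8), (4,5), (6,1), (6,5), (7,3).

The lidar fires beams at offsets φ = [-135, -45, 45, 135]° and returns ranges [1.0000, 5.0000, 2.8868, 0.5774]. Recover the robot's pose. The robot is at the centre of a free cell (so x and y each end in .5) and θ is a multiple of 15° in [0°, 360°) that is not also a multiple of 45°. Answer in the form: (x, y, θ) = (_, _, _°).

Enumerate (i+0.5, j+0.5, θ) over the 48 free cells and 16 admissible headings. For each, cast all 4 beams and compare to the given ranges.
  (7.5, 1.5, 255°): beam 1 = 5.0000 ≠ 1.0000 ✗
  (2.5, 8.5, 165°): beam 1 = 0.5774 ≠ 1.0000 ✗
  (2.5, 1.5, 195°): beam 1 = 4.0415 ≠ 1.0000 ✗
  (7.5, 1.5, 195°): beam 2 = 0.5774 ≠ 5.0000 ✗
  …
  (3.5, 1.5, 105°): r_1=1.0000, r_2=5.0000, r_3=2.8868, r_4=0.5774 — all match ✓
Only this pose fits every beam.

(x, y, θ) = (3.5, 1.5, 105°)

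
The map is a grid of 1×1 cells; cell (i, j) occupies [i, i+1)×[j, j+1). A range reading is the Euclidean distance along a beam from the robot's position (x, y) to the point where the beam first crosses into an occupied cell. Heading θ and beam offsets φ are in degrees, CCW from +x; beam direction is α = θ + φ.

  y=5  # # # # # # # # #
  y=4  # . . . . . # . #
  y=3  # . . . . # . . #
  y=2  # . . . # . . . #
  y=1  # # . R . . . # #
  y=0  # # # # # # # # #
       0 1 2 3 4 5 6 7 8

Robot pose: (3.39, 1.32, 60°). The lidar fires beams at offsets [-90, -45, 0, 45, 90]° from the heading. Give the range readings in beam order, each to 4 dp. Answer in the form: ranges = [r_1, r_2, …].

ranges = [0.6400, 4.7726, 1.2200, 3.8098, 2.7597]

beam 1: φ=-90°, α=330°
  d=(0.8660,-0.5000)  start (3,1)  tX=0.7044 tY=0.6400  stride 1/|dx|=1.1547 1/|dy|=2.0000
    cross y-line → (3,0), t=0.6400 (wall)
  → r_1 = 0.6400
beam 2: φ=-45°, α=15°
  d=(0.9659,0.2588)  start (3,1)  tX=0.6315 tY=2.6273  stride 1/|dx|=1.0353 1/|dy|=3.8637
    cross x-line → (4,1), t=0.6315
    cross x-line → (5,1), t=1.6668
    cross y-line → (5,2), t=2.6273
    cross x-line → (6,2), t=2.7021
    cross x-line → (7,2), t=3.7373
    cross x-line → (8,2), t=4.7726 (wall)
  → r_2 = 4.7726
beam 3: φ=0°, α=60°
  d=(0.5000,0.8660)  start (3,1)  tX=1.2200 tY=0.7852  stride 1/|dx|=2.0000 1/|dy|=1.1547
    cross y-line → (3,2), t=0.7852
    cross x-line → (4,2), t=1.2200 (wall)
  → r_3 = 1.2200
beam 4: φ=45°, α=105°
  d=(-0.2588,0.9659)  start (3,1)  tX=1.5068 tY=0.7040  stride 1/|dx|=3.8637 1/|dy|=1.0353
    cross y-line → (3,2), t=0.7040
    cross x-line → (2,2), t=1.5068
    cross y-line → (2,3), t=1.7393
    cross y-line → (2,4), t=2.7745
    cross y-line → (2,5), t=3.8098 (wall)
  → r_4 = 3.8098
beam 5: φ=90°, α=150°
  d=(-0.8660,0.5000)  start (3,1)  tX=0.4503 tY=1.3600  stride 1/|dx|=1.1547 1/|dy|=2.0000
    cross x-line → (2,1), t=0.4503
    cross y-line → (2,2), t=1.3600
    cross x-line → (1,2), t=1.6050
    cross x-line → (0,2), t=2.7597 (wall)
  → r_5 = 2.7597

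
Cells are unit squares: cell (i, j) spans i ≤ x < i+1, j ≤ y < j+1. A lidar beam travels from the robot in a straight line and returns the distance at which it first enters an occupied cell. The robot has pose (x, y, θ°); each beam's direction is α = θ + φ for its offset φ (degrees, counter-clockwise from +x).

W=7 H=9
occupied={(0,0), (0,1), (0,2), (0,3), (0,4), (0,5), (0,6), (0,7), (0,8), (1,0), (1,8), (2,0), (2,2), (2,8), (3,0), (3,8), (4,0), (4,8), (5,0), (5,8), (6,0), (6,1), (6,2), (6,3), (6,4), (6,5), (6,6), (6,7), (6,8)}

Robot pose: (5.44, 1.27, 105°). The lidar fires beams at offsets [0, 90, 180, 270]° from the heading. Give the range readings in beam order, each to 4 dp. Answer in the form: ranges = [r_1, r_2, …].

beam 1: φ=0°, α=105°
  cosα=-0.2588 sinα=0.9659 | (5,1) | tMaxX 1.7000 tMaxY 0.7558 | tΔX 3.8637 tΔY 1.0353
    t=0.7558 [y] (5,2)
    t=1.7000 [x] (4,2)
    t=1.7910 [y] (4,3)
    t=2.8263 [y] (4,4)
    t=3.8616 [y] (4,5)
    t=4.8969 [y] (4,6)
    t=5.5637 [x] (3,6)
    t=5.9321 [y] (3,7)
    t=6.9674 [y] (3,8) — stop
  → r_1 = 6.9674
beam 2: φ=90°, α=195°
  cosα=-0.9659 sinα=-0.2588 | (5,1) | tMaxX 0.4555 tMaxY 1.0432 | tΔX 1.0353 tΔY 3.8637
    t=0.4555 [x] (4,1)
    t=1.0432 [y] (4,0) — stop
  → r_2 = 1.0432
beam 3: φ=180°, α=285°
  cosα=0.2588 sinα=-0.9659 | (5,1) | tMaxX 2.1637 tMaxY 0.2795 | tΔX 3.8637 tΔY 1.0353
    t=0.2795 [y] (5,0) — stop
  → r_3 = 0.2795
beam 4: φ=270°, α=15°
  cosα=0.9659 sinα=0.2588 | (5,1) | tMaxX 0.5798 tMaxY 2.8205 | tΔX 1.0353 tΔY 3.8637
    t=0.5798 [x] (6,1) — stop
  → r_4 = 0.5798

ranges = [6.9674, 1.0432, 0.2795, 0.5798]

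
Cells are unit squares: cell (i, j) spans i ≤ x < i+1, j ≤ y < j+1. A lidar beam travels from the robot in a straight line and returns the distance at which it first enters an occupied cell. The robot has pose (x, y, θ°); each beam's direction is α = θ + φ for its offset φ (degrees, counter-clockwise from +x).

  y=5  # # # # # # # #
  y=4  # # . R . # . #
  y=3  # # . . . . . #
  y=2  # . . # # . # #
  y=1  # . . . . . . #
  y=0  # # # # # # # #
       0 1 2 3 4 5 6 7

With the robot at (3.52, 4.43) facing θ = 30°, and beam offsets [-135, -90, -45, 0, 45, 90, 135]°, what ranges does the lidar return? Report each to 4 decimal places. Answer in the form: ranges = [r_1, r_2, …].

ranges = [1.4804, 1.6512, 1.5322, 1.1400, 0.5901, 0.6582, 1.5736]

beam 1: φ=-135°, α=255°
  cosα=-0.2588 sinα=-0.9659 | (3,4) | tMaxX 2.0091 tMaxY 0.4452 | tΔX 3.8637 tΔY 1.0353
    t=0.4452 [y] (3,3)
    t=1.4804 [y] (3,2) — stop
  → r_1 = 1.4804
beam 2: φ=-90°, α=300°
  cosα=0.5000 sinα=-0.8660 | (3,4) | tMaxX 0.9600 tMaxY 0.4965 | tΔX 2.0000 tΔY 1.1547
    t=0.4965 [y] (3,3)
    t=0.9600 [x] (4,3)
    t=1.6512 [y] (4,2) — stop
  → r_2 = 1.6512
beam 3: φ=-45°, α=345°
  cosα=0.9659 sinα=-0.2588 | (3,4) | tMaxX 0.4969 tMaxY 1.6614 | tΔX 1.0353 tΔY 3.8637
    t=0.4969 [x] (4,4)
    t=1.5322 [x] (5,4) — stop
  → r_3 = 1.5322
beam 4: φ=0°, α=30°
  cosα=0.8660 sinα=0.5000 | (3,4) | tMaxX 0.5543 tMaxY 1.1400 | tΔX 1.1547 tΔY 2.0000
    t=0.5543 [x] (4,4)
    t=1.1400 [y] (4,5) — stop
  → r_4 = 1.1400
beam 5: φ=45°, α=75°
  cosα=0.2588 sinα=0.9659 | (3,4) | tMaxX 1.8546 tMaxY 0.5901 | tΔX 3.8637 tΔY 1.0353
    t=0.5901 [y] (3,5) — stop
  → r_5 = 0.5901
beam 6: φ=90°, α=120°
  cosα=-0.5000 sinα=0.8660 | (3,4) | tMaxX 1.0400 tMaxY 0.6582 | tΔX 2.0000 tΔY 1.1547
    t=0.6582 [y] (3,5) — stop
  → r_6 = 0.6582
beam 7: φ=135°, α=165°
  cosα=-0.9659 sinα=0.2588 | (3,4) | tMaxX 0.5383 tMaxY 2.2023 | tΔX 1.0353 tΔY 3.8637
    t=0.5383 [x] (2,4)
    t=1.5736 [x] (1,4) — stop
  → r_7 = 1.5736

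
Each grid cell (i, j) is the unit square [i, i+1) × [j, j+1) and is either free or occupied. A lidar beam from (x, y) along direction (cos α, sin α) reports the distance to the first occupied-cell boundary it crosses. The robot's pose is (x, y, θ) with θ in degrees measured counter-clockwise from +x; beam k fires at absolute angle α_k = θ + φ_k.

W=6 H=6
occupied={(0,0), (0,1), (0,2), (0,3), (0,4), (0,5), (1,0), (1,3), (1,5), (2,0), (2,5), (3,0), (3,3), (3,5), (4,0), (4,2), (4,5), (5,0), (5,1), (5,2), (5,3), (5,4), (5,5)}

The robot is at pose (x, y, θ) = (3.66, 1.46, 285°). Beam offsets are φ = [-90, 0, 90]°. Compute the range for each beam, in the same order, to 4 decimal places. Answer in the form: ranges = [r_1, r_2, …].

beam 1: φ=-90°, α=195°
  d=(-0.9659,-0.2588)  start (3,1)  tX=0.6833 tY=1.7773  stride 1/|dx|=1.0353 1/|dy|=3.8637
    cross x-line → (2,1), t=0.6833
    cross x-line → (1,1), t=1.7186
    cross y-line → (1,0), t=1.7773 (wall)
  → r_1 = 1.7773
beam 2: φ=0°, α=285°
  d=(0.2588,-0.9659)  start (3,1)  tX=1.3137 tY=0.4762  stride 1/|dx|=3.8637 1/|dy|=1.0353
    cross y-line → (3,0), t=0.4762 (wall)
  → r_2 = 0.4762
beam 3: φ=90°, α=15°
  d=(0.9659,0.2588)  start (3,1)  tX=0.3520 tY=2.0864  stride 1/|dx|=1.0353 1/|dy|=3.8637
    cross x-line → (4,1), t=0.3520
    cross x-line → (5,1), t=1.3873 (wall)
  → r_3 = 1.3873

ranges = [1.7773, 0.4762, 1.3873]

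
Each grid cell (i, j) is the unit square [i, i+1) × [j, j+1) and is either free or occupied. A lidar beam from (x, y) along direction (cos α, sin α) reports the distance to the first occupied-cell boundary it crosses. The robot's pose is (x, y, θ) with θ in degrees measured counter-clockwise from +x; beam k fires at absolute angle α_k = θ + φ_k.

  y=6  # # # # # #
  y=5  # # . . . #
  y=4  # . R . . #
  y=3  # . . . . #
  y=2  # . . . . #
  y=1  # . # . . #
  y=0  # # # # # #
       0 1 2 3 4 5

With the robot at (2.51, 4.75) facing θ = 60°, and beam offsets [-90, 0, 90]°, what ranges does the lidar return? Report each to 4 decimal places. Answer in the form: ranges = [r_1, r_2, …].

ranges = [2.8752, 1.4434, 0.5889]

beam 1: φ=-90°, α=330°
  d=(0.8660,-0.5000)  start (2,4)  tX=0.5658 tY=1.5000  stride 1/|dx|=1.1547 1/|dy|=2.0000
    cross x-line → (3,4), t=0.5658
    cross y-line → (3,3), t=1.5000
    cross x-line → (4,3), t=1.7205
    cross x-line → (5,3), t=2.8752 (wall)
  → r_1 = 2.8752
beam 2: φ=0°, α=60°
  d=(0.5000,0.8660)  start (2,4)  tX=0.9800 tY=0.2887  stride 1/|dx|=2.0000 1/|dy|=1.1547
    cross y-line → (2,5), t=0.2887
    cross x-line → (3,5), t=0.9800
    cross y-line → (3,6), t=1.4434 (wall)
  → r_2 = 1.4434
beam 3: φ=90°, α=150°
  d=(-0.8660,0.5000)  start (2,4)  tX=0.5889 tY=0.5000  stride 1/|dx|=1.1547 1/|dy|=2.0000
    cross y-line → (2,5), t=0.5000
    cross x-line → (1,5), t=0.5889 (wall)
  → r_3 = 0.5889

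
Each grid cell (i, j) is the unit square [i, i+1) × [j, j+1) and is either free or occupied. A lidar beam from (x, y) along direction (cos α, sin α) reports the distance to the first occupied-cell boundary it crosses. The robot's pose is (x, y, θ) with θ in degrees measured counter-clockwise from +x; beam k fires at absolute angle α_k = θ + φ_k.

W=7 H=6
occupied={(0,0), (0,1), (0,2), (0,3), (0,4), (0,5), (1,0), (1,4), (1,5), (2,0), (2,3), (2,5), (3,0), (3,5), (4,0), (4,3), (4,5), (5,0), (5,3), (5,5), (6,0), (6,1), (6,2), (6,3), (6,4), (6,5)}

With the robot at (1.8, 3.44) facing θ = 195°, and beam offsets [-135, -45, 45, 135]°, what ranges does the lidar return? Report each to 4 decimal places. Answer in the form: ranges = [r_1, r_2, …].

ranges = [0.4000, 0.9238, 1.6000, 0.2309]

beam 1: φ=-135°, α=60°
  cosα=0.5000 sinα=0.8660 | (1,3) | tMaxX 0.4000 tMaxY 0.6466 | tΔX 2.0000 tΔY 1.1547
    t=0.4000 [x] (2,3) — stop
  → r_1 = 0.4000
beam 2: φ=-45°, α=150°
  cosα=-0.8660 sinα=0.5000 | (1,3) | tMaxX 0.9238 tMaxY 1.1200 | tΔX 1.1547 tΔY 2.0000
    t=0.9238 [x] (0,3) — stop
  → r_2 = 0.9238
beam 3: φ=45°, α=240°
  cosα=-0.5000 sinα=-0.8660 | (1,3) | tMaxX 1.6000 tMaxY 0.5081 | tΔX 2.0000 tΔY 1.1547
    t=0.5081 [y] (1,2)
    t=1.6000 [x] (0,2) — stop
  → r_3 = 1.6000
beam 4: φ=135°, α=330°
  cosα=0.8660 sinα=-0.5000 | (1,3) | tMaxX 0.2309 tMaxY 0.8800 | tΔX 1.1547 tΔY 2.0000
    t=0.2309 [x] (2,3) — stop
  → r_4 = 0.2309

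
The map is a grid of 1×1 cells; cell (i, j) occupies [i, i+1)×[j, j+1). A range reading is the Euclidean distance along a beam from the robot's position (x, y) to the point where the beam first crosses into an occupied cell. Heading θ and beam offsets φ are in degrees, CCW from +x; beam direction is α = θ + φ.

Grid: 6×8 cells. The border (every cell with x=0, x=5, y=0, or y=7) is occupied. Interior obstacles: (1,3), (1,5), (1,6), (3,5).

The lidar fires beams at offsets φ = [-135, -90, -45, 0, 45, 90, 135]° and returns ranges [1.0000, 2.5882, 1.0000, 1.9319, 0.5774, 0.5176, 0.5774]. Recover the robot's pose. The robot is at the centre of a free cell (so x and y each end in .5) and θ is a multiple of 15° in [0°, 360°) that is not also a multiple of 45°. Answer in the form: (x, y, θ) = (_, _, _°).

(x, y, θ) = (4.5, 6.5, 285°)

The pose lattice has 20·16 = 320 candidates. Test each by forward raycasting.
  (4.5, 5.5, 75°): beam 2 = 0.5176 ≠ 2.5882 ✗
  (4.5, 5.5, 255°): beam 1 = 1.7321 ≠ 1.0000 ✗
  (3.5, 3.5, 240°): beam 1 = 1.5529 ≠ 1.0000 ✗
  …
  (4.5, 6.5, 285°): r_1=1.0000, r_2=2.5882, r_3=1.0000, r_4=1.9319, r_5=0.5774, r_6=0.5176, r_7=0.5774 — all match ✓
Unique over the lattice → pose = (4.5, 6.5, 285°).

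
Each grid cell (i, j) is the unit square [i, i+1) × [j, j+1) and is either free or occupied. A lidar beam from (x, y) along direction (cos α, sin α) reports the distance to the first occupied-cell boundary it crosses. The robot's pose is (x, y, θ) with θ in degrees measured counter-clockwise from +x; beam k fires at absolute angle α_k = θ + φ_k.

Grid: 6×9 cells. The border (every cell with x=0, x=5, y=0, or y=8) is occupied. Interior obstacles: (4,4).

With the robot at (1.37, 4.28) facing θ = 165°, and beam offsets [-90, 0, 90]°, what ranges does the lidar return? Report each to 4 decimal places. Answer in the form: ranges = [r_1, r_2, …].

ranges = [3.8512, 0.3831, 1.4296]

beam 1: φ=-90°, α=75°
  cosα=0.2588 sinα=0.9659 | (1,4) | tMaxX 2.4341 tMaxY 0.7454 | tΔX 3.8637 tΔY 1.0353
    t=0.7454 [y] (1,5)
    t=1.7807 [y] (1,6)
    t=2.4341 [x] (2,6)
    t=2.8160 [y] (2,7)
    t=3.8512 [y] (2,8) — stop
  → r_1 = 3.8512
beam 2: φ=0°, α=165°
  cosα=-0.9659 sinα=0.2588 | (1,4) | tMaxX 0.3831 tMaxY 2.7819 | tΔX 1.0353 tΔY 3.8637
    t=0.3831 [x] (0,4) — stop
  → r_2 = 0.3831
beam 3: φ=90°, α=255°
  cosα=-0.2588 sinα=-0.9659 | (1,4) | tMaxX 1.4296 tMaxY 0.2899 | tΔX 3.8637 tΔY 1.0353
    t=0.2899 [y] (1,3)
    t=1.3252 [y] (1,2)
    t=1.4296 [x] (0,2) — stop
  → r_3 = 1.4296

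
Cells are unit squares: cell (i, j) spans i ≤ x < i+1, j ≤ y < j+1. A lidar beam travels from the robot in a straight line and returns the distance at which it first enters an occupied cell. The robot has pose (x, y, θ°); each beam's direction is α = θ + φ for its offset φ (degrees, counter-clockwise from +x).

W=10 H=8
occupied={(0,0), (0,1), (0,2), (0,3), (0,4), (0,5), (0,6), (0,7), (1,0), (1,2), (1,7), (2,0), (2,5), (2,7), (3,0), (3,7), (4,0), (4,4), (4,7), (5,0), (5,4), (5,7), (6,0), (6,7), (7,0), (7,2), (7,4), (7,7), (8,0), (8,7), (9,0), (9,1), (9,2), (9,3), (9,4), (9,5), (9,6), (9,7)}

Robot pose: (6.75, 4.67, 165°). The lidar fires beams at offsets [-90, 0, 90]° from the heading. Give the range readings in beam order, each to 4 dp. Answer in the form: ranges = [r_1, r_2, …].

beam 1: φ=-90°, α=75°
  direction (0.2588, 0.9659); cell (6,4); t to first gridline: x 0.9659, y 0.3416 (then +3.8637 / +1.0353)
    (6,5) via y @ 0.3416
    (7,5) via x @ 0.9659
    (7,6) via y @ 1.3769
    (7,7) via y @ 2.4122  # hit
  → r_1 = 2.4122
beam 2: φ=0°, α=165°
  direction (-0.9659, 0.2588); cell (6,4); t to first gridline: x 0.7765, y 1.2750 (then +1.0353 / +3.8637)
    (5,4) via x @ 0.7765  # hit
  → r_2 = 0.7765
beam 3: φ=90°, α=255°
  direction (-0.2588, -0.9659); cell (6,4); t to first gridline: x 2.8978, y 0.6936 (then +3.8637 / +1.0353)
    (6,3) via y @ 0.6936
    (6,2) via y @ 1.7289
    (6,1) via y @ 2.7642
    (5,1) via x @ 2.8978
    (5,0) via y @ 3.7995  # hit
  → r_3 = 3.7995

ranges = [2.4122, 0.7765, 3.7995]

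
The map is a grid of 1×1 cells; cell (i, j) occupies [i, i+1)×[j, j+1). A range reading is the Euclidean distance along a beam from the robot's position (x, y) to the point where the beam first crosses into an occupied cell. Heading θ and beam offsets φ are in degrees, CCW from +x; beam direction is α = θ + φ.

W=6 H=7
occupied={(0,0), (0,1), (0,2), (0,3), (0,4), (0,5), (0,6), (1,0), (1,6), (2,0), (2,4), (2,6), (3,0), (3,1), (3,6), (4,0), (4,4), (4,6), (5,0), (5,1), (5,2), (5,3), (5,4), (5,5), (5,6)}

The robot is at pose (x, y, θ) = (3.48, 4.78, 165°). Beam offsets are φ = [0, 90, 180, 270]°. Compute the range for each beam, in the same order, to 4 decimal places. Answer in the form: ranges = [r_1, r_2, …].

beam 1: φ=0°, α=165°
  direction (-0.9659, 0.2588); cell (3,4); t to first gridline: x 0.4969, y 0.8500 (then +1.0353 / +3.8637)
    (2,4) via x @ 0.4969  # hit
  → r_1 = 0.4969
beam 2: φ=90°, α=255°
  direction (-0.2588, -0.9659); cell (3,4); t to first gridline: x 1.8546, y 0.8075 (then +3.8637 / +1.0353)
    (3,3) via y @ 0.8075
    (3,2) via y @ 1.8428
    (2,2) via x @ 1.8546
    (2,1) via y @ 2.8781
    (2,0) via y @ 3.9133  # hit
  → r_2 = 3.9133
beam 3: φ=180°, α=345°
  direction (0.9659, -0.2588); cell (3,4); t to first gridline: x 0.5383, y 3.0137 (then +1.0353 / +3.8637)
    (4,4) via x @ 0.5383  # hit
  → r_3 = 0.5383
beam 4: φ=270°, α=75°
  direction (0.2588, 0.9659); cell (3,4); t to first gridline: x 2.0091, y 0.2278 (then +3.8637 / +1.0353)
    (3,5) via y @ 0.2278
    (3,6) via y @ 1.2630  # hit
  → r_4 = 1.2630

ranges = [0.4969, 3.9133, 0.5383, 1.2630]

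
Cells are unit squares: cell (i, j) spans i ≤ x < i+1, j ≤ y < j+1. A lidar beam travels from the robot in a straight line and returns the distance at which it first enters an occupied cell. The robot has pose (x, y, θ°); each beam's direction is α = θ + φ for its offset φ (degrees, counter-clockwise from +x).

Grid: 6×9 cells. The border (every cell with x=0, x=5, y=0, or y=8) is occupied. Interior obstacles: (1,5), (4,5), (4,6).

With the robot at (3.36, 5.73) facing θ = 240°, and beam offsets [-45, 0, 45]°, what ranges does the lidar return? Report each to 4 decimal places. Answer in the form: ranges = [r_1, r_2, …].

beam 1: φ=-45°, α=195°
  dir = (cos 195°, sin 195°) = (-0.9659, -0.2588); from cell (3,5)
  next x-line at t=0.3727, next y-line at t=2.8205; Δt_x=1.0353, Δt_y=3.8637
    x: enter (2,5) at t=0.3727
    x: enter (1,5) at t=1.4080 ← occupied
  → r_1 = 1.4080
beam 2: φ=0°, α=240°
  dir = (cos 240°, sin 240°) = (-0.5000, -0.8660); from cell (3,5)
  next x-line at t=0.7200, next y-line at t=0.8429; Δt_x=2.0000, Δt_y=1.1547
    x: enter (2,5) at t=0.7200
    y: enter (2,4) at t=0.8429
    y: enter (2,3) at t=1.9976
    x: enter (1,3) at t=2.7200
    y: enter (1,2) at t=3.1523
    y: enter (1,1) at t=4.3070
    x: enter (0,1) at t=4.7200 ← occupied
  → r_2 = 4.7200
beam 3: φ=45°, α=285°
  dir = (cos 285°, sin 285°) = (0.2588, -0.9659); from cell (3,5)
  next x-line at t=2.4728, next y-line at t=0.7558; Δt_x=3.8637, Δt_y=1.0353
    y: enter (3,4) at t=0.7558
    y: enter (3,3) at t=1.7910
    x: enter (4,3) at t=2.4728
    y: enter (4,2) at t=2.8263
    y: enter (4,1) at t=3.8616
    y: enter (4,0) at t=4.8969 ← occupied
  → r_3 = 4.8969

ranges = [1.4080, 4.7200, 4.8969]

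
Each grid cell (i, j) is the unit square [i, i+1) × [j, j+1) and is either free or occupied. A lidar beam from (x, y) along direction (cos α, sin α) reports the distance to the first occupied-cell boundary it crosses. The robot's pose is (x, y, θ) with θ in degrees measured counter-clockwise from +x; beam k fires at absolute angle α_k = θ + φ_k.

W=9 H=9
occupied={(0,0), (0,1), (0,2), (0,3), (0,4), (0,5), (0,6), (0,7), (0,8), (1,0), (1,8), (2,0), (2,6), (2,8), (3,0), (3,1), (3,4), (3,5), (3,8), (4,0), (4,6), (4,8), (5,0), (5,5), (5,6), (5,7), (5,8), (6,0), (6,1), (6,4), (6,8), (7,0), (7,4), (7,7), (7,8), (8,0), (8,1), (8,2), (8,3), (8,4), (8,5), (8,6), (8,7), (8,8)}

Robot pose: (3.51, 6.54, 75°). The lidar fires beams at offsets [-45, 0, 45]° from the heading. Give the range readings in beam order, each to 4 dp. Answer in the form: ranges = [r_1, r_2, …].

beam 1: φ=-45°, α=30°
  cosα=0.8660 sinα=0.5000 | (3,6) | tMaxX 0.5658 tMaxY 0.9200 | tΔX 1.1547 tΔY 2.0000
    t=0.5658 [x] (4,6) — stop
  → r_1 = 0.5658
beam 2: φ=0°, α=75°
  cosα=0.2588 sinα=0.9659 | (3,6) | tMaxX 1.8932 tMaxY 0.4762 | tΔX 3.8637 tΔY 1.0353
    t=0.4762 [y] (3,7)
    t=1.5115 [y] (3,8) — stop
  → r_2 = 1.5115
beam 3: φ=45°, α=120°
  cosα=-0.5000 sinα=0.8660 | (3,6) | tMaxX 1.0200 tMaxY 0.5312 | tΔX 2.0000 tΔY 1.1547
    t=0.5312 [y] (3,7)
    t=1.0200 [x] (2,7)
    t=1.6859 [y] (2,8) — stop
  → r_3 = 1.6859

ranges = [0.5658, 1.5115, 1.6859]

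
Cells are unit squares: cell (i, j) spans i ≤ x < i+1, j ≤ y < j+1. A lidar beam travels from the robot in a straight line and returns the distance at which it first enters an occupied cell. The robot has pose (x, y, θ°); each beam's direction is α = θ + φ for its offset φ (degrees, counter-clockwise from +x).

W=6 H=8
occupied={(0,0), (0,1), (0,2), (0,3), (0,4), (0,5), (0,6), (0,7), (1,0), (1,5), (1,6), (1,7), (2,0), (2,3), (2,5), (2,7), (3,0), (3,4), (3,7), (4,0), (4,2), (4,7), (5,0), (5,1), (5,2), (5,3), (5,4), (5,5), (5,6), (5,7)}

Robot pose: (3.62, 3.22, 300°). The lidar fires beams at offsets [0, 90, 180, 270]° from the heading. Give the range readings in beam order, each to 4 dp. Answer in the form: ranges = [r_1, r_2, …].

beam 1: φ=0°, α=300°
  cosα=0.5000 sinα=-0.8660 | (3,3) | tMaxX 0.7600 tMaxY 0.2540 | tΔX 2.0000 tΔY 1.1547
    t=0.2540 [y] (3,2)
    t=0.7600 [x] (4,2) — stop
  → r_1 = 0.7600
beam 2: φ=90°, α=30°
  cosα=0.8660 sinα=0.5000 | (3,3) | tMaxX 0.4388 tMaxY 1.5600 | tΔX 1.1547 tΔY 2.0000
    t=0.4388 [x] (4,3)
    t=1.5600 [y] (4,4)
    t=1.5935 [x] (5,4) — stop
  → r_2 = 1.5935
beam 3: φ=180°, α=120°
  cosα=-0.5000 sinα=0.8660 | (3,3) | tMaxX 1.2400 tMaxY 0.9007 | tΔX 2.0000 tΔY 1.1547
    t=0.9007 [y] (3,4) — stop
  → r_3 = 0.9007
beam 4: φ=270°, α=210°
  cosα=-0.8660 sinα=-0.5000 | (3,3) | tMaxX 0.7159 tMaxY 0.4400 | tΔX 1.1547 tΔY 2.0000
    t=0.4400 [y] (3,2)
    t=0.7159 [x] (2,2)
    t=1.8706 [x] (1,2)
    t=2.4400 [y] (1,1)
    t=3.0253 [x] (0,1) — stop
  → r_4 = 3.0253

ranges = [0.7600, 1.5935, 0.9007, 3.0253]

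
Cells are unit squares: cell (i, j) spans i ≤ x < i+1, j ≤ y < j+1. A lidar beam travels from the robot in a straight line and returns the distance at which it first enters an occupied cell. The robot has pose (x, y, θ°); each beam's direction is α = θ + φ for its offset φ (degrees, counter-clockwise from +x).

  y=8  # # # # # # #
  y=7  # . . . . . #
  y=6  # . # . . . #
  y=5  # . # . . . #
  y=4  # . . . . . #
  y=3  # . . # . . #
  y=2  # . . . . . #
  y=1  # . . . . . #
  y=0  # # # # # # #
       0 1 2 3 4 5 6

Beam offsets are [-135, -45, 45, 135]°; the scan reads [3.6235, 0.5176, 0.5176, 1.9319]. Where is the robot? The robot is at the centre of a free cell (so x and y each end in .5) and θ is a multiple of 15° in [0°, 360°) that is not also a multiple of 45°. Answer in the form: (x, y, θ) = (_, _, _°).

(x, y, θ) = (1.5, 1.5, 210°)

The pose lattice has 32·16 = 512 candidates. Test each by forward raycasting.
  (1.5, 3.5, 120°): beam 1 = 1.5529 ≠ 3.6235 ✗
  (5.5, 2.5, 240°): beam 1 = 5.6940 ≠ 3.6235 ✗
  (3.5, 6.5, 330°): beam 1 = 0.5176 ≠ 3.6235 ✗
  …
  (1.5, 1.5, 210°): r_1=3.6235, r_2=0.5176, r_3=0.5176, r_4=1.9319 — all match ✓
No second candidate reproduces the full scan.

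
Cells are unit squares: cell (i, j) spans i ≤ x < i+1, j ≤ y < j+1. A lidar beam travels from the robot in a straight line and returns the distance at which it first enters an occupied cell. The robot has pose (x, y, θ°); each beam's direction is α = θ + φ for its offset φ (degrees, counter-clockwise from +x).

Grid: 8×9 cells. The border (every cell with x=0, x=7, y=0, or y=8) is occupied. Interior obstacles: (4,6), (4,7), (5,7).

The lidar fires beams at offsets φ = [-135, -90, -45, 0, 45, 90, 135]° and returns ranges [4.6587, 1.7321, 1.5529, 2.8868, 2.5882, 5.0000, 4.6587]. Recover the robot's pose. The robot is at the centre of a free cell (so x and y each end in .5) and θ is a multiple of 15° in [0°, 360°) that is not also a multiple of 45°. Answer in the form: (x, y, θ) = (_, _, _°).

Enumerate (i+0.5, j+0.5, θ) over the 39 free cells and 16 admissible headings. For each, cast all 7 beams and compare to the given ranges.
  (2.5, 2.5, 210°): beam 1 = 5.6940 ≠ 4.6587 ✗
  (2.5, 6.5, 120°): beam 1 = 1.5529 ≠ 4.6587 ✗
  (5.5, 3.5, 210°): beam 2 = 2.8868 ≠ 1.7321 ✗
  (4.5, 1.5, 240°): beam 1 = 6.7293 ≠ 4.6587 ✗
  …
  (2.5, 3.5, 240°): r_1=4.6587, r_2=1.7321, r_3=1.5529, r_4=2.8868, r_5=2.5882, r_6=5.0000, r_7=4.6587 — all match ✓
No second candidate reproduces the full scan.

(x, y, θ) = (2.5, 3.5, 240°)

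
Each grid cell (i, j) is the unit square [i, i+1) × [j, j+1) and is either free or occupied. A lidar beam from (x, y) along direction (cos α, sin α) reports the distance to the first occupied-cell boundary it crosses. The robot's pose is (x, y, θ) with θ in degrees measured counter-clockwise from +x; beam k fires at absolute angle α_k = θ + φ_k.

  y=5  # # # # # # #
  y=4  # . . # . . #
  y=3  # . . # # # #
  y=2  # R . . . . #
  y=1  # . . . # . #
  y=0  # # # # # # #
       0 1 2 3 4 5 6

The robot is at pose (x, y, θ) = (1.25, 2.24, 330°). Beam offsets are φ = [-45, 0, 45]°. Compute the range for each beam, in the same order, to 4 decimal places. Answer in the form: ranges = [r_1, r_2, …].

beam 1: φ=-45°, α=285°
  direction (0.2588, -0.9659); cell (1,2); t to first gridline: x 2.8978, y 0.2485 (then +3.8637 / +1.0353)
    (1,1) via y @ 0.2485
    (1,0) via y @ 1.2837  # hit
  → r_1 = 1.2837
beam 2: φ=0°, α=330°
  direction (0.8660, -0.5000); cell (1,2); t to first gridline: x 0.8660, y 0.4800 (then +1.1547 / +2.0000)
    (1,1) via y @ 0.4800
    (2,1) via x @ 0.8660
    (3,1) via x @ 2.0207
    (3,0) via y @ 2.4800  # hit
  → r_2 = 2.4800
beam 3: φ=45°, α=15°
  direction (0.9659, 0.2588); cell (1,2); t to first gridline: x 0.7765, y 2.9364 (then +1.0353 / +3.8637)
    (2,2) via x @ 0.7765
    (3,2) via x @ 1.8117
    (4,2) via x @ 2.8470
    (4,3) via y @ 2.9364  # hit
  → r_3 = 2.9364

ranges = [1.2837, 2.4800, 2.9364]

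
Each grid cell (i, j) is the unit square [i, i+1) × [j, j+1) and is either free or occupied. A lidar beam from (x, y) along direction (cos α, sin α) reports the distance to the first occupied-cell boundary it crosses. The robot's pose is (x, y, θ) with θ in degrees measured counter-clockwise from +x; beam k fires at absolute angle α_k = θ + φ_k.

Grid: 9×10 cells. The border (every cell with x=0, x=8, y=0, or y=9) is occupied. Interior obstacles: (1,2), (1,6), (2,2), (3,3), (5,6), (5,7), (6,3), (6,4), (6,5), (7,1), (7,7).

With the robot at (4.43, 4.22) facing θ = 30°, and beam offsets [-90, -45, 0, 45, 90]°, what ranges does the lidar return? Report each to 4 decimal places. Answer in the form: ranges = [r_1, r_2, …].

beam 1: φ=-90°, α=300°
  cosα=0.5000 sinα=-0.8660 | (4,4) | tMaxX 1.1400 tMaxY 0.2540 | tΔX 2.0000 tΔY 1.1547
    t=0.2540 [y] (4,3)
    t=1.1400 [x] (5,3)
    t=1.4087 [y] (5,2)
    t=2.5634 [y] (5,1)
    t=3.1400 [x] (6,1)
    t=3.7181 [y] (6,0) — stop
  → r_1 = 3.7181
beam 2: φ=-45°, α=345°
  cosα=0.9659 sinα=-0.2588 | (4,4) | tMaxX 0.5901 tMaxY 0.8500 | tΔX 1.0353 tΔY 3.8637
    t=0.5901 [x] (5,4)
    t=0.8500 [y] (5,3)
    t=1.6254 [x] (6,3) — stop
  → r_2 = 1.6254
beam 3: φ=0°, α=30°
  cosα=0.8660 sinα=0.5000 | (4,4) | tMaxX 0.6582 tMaxY 1.5600 | tΔX 1.1547 tΔY 2.0000
    t=0.6582 [x] (5,4)
    t=1.5600 [y] (5,5)
    t=1.8129 [x] (6,5) — stop
  → r_3 = 1.8129
beam 4: φ=45°, α=75°
  cosα=0.2588 sinα=0.9659 | (4,4) | tMaxX 2.2023 tMaxY 0.8075 | tΔX 3.8637 tΔY 1.0353
    t=0.8075 [y] (4,5)
    t=1.8428 [y] (4,6)
    t=2.2023 [x] (5,6) — stop
  → r_4 = 2.2023
beam 5: φ=90°, α=120°
  cosα=-0.5000 sinα=0.8660 | (4,4) | tMaxX 0.8600 tMaxY 0.9007 | tΔX 2.0000 tΔY 1.1547
    t=0.8600 [x] (3,4)
    t=0.9007 [y] (3,5)
    t=2.0554 [y] (3,6)
    t=2.8600 [x] (2,6)
    t=3.2101 [y] (2,7)
    t=4.3648 [y] (2,8)
    t=4.8600 [x] (1,8)
    t=5.5195 [y] (1,9) — stop
  → r_5 = 5.5195

ranges = [3.7181, 1.6254, 1.8129, 2.2023, 5.5195]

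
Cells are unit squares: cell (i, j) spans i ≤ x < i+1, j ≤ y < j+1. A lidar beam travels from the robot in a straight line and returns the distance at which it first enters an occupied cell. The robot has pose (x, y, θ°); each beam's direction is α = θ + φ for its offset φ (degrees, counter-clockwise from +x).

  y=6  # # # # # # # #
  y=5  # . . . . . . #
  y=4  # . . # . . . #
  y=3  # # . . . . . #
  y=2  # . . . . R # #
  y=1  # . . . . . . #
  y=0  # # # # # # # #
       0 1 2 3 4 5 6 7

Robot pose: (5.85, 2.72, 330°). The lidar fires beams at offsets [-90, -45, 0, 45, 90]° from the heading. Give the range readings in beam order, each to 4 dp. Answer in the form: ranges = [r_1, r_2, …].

ranges = [1.9861, 0.5796, 0.1732, 0.1553, 0.3000]

beam 1: φ=-90°, α=240°
  direction (-0.5000, -0.8660); cell (5,2); t to first gridline: x 1.7000, y 0.8314 (then +2.0000 / +1.1547)
    (5,1) via y @ 0.8314
    (4,1) via x @ 1.7000
    (4,0) via y @ 1.9861  # hit
  → r_1 = 1.9861
beam 2: φ=-45°, α=285°
  direction (0.2588, -0.9659); cell (5,2); t to first gridline: x 0.5796, y 0.7454 (then +3.8637 / +1.0353)
    (6,2) via x @ 0.5796  # hit
  → r_2 = 0.5796
beam 3: φ=0°, α=330°
  direction (0.8660, -0.5000); cell (5,2); t to first gridline: x 0.1732, y 1.4400 (then +1.1547 / +2.0000)
    (6,2) via x @ 0.1732  # hit
  → r_3 = 0.1732
beam 4: φ=45°, α=15°
  direction (0.9659, 0.2588); cell (5,2); t to first gridline: x 0.1553, y 1.0818 (then +1.0353 / +3.8637)
    (6,2) via x @ 0.1553  # hit
  → r_4 = 0.1553
beam 5: φ=90°, α=60°
  direction (0.5000, 0.8660); cell (5,2); t to first gridline: x 0.3000, y 0.3233 (then +2.0000 / +1.1547)
    (6,2) via x @ 0.3000  # hit
  → r_5 = 0.3000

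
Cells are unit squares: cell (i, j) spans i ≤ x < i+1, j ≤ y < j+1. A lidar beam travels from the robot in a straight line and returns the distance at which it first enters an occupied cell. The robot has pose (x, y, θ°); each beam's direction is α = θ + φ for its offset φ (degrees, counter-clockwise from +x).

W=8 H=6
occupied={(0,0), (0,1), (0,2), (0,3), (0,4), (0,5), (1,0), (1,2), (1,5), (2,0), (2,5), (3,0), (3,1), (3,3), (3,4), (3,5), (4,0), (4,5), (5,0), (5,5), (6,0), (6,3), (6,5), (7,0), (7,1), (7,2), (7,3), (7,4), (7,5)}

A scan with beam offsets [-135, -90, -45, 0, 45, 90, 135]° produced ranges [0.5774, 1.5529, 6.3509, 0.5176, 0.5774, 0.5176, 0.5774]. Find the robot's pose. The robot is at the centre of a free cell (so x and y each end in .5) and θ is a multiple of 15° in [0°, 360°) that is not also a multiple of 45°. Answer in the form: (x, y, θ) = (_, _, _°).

The pose lattice has 19·16 = 304 candidates. Test each by forward raycasting.
  (6.5, 4.5, 150°): beam 1 = 0.5176 ≠ 0.5774 ✗
  (4.5, 1.5, 75°): beam 2 = 1.9319 ≠ 1.5529 ✗
  (6.5, 4.5, 105°): beam 2 = 0.5176 ≠ 1.5529 ✗
  (2.5, 2.5, 330°): beam 1 = 0.5176 ≠ 0.5774 ✗
  (1.5, 1.5, 60°): beam 1 = 0.5176 ≠ 0.5774 ✗
  …
  (1.5, 1.5, 75°): r_1=0.5774, r_2=1.5529, r_3=6.3509, r_4=0.5176, r_5=0.5774, r_6=0.5176, r_7=0.5774 — all match ✓
Only this pose fits every beam.

(x, y, θ) = (1.5, 1.5, 75°)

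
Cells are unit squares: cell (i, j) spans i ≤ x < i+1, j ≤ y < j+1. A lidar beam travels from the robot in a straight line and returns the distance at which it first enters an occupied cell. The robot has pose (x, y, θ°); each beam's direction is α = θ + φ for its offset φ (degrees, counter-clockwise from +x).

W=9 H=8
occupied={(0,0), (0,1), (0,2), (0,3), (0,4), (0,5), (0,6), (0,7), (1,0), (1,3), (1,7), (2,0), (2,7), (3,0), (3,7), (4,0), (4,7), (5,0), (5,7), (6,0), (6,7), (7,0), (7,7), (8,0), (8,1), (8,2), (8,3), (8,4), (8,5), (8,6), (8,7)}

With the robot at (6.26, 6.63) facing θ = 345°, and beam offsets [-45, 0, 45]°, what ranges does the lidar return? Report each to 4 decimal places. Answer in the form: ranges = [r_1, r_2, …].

ranges = [3.4800, 1.8014, 0.7400]

beam 1: φ=-45°, α=300°
  d=(0.5000,-0.8660)  start (6,6)  tX=1.4800 tY=0.7275  stride 1/|dx|=2.0000 1/|dy|=1.1547
    cross y-line → (6,5), t=0.7275
    cross x-line → (7,5), t=1.4800
    cross y-line → (7,4), t=1.8822
    cross y-line → (7,3), t=3.0369
    cross x-line → (8,3), t=3.4800 (wall)
  → r_1 = 3.4800
beam 2: φ=0°, α=345°
  d=(0.9659,-0.2588)  start (6,6)  tX=0.7661 tY=2.4341  stride 1/|dx|=1.0353 1/|dy|=3.8637
    cross x-line → (7,6), t=0.7661
    cross x-line → (8,6), t=1.8014 (wall)
  → r_2 = 1.8014
beam 3: φ=45°, α=30°
  d=(0.8660,0.5000)  start (6,6)  tX=0.8545 tY=0.7400  stride 1/|dx|=1.1547 1/|dy|=2.0000
    cross y-line → (6,7), t=0.7400 (wall)
  → r_3 = 0.7400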